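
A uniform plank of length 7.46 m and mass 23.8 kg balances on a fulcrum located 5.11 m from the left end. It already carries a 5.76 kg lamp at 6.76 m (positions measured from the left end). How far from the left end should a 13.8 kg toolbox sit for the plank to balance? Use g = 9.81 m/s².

Choose the fulcrum (at 5.11 m from the left end) as the axis so the support reaction has zero arm there.
Beam weight: 23.8 × 9.81 = 233.5 N down at 3.73 m → arm 1.38 m, τ = 233.5 × 1.38 = 322.2 N·m counterclockwise.
Lamp: 5.76 × 9.81 = 56.51 N down at 6.76 m → arm 1.65 m, τ = 56.51 × 1.65 = 93.24 N·m clockwise.
Net moment of existing loads = 229 N·m counterclockwise.
The toolbox weighs 13.8 × 9.81 = 135.4 N and must supply an equal clockwise moment, so its lever arm about the fulcrum is 229 / 135.4 = 1.69 m.
That puts it at 5.11 + 1.69 = 6.8 m from the left end.

x ≈ 6.8 m from the left end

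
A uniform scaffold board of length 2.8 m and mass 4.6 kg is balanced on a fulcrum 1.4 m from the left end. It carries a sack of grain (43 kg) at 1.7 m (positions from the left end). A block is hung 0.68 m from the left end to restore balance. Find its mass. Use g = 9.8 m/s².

m ≈ 17.9 kg

Taking torques about the fulcrum (at 1.4 m from the left end):
Beam weight: acts at the fulcrum, moment arm 0 → no torque.
Sack of grain: 43 × 9.8 = 421.4 N down at 1.7 m → arm 0.3 m, τ = 421.4 × 0.3 = 126.4 N·m clockwise.
Net moment of known loads = 126.4 N·m clockwise.
An unknown mass m at 0.68 m has arm 0.72 m; its moment is m·g·0.72 counterclockwise.
Setting net torque to zero: m × 9.8 × 0.72 = 126.4 → m = 126.4 / (9.8 × 0.72) = 17.9 kg.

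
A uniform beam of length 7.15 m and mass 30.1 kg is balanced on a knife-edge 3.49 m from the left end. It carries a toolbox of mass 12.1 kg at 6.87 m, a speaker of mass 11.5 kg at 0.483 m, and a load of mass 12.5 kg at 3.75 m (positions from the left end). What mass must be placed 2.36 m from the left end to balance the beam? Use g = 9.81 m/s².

Choose the knife-edge (at 3.49 m from the left end) as the axis so the support reaction has zero arm there.
Beam weight: 30.1 × 9.81 = 295.3 N down at 3.575 m → arm 0.085 m, τ = 295.3 × 0.085 = 25.1 N·m clockwise.
Toolbox: 12.1 × 9.81 = 118.7 N down at 6.87 m → arm 3.38 m, τ = 118.7 × 3.38 = 401.2 N·m clockwise.
Speaker: 11.5 × 9.81 = 112.8 N down at 0.483 m → arm 3.007 m, τ = 112.8 × 3.007 = 339.2 N·m counterclockwise.
Load: 12.5 × 9.81 = 122.6 N down at 3.75 m → arm 0.26 m, τ = 122.6 × 0.26 = 31.88 N·m clockwise.
Net moment of known loads = 119 N·m clockwise.
An unknown mass m at 2.36 m has arm 1.13 m; its moment is m·g·1.13 counterclockwise.
Στ = 0 ⇒ m × 9.81 × 1.13 = 119 ⇒ m = 119 / (9.81 × 1.13) = 10.7 kg.

m ≈ 10.7 kg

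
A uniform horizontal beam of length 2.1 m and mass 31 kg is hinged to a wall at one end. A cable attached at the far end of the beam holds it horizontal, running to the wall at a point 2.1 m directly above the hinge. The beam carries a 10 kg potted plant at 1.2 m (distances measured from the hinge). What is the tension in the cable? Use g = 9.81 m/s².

Choose the hinge as the axis so the unknown hinge reaction has zero arm there.
Beam weight: 31 × 9.81 = 304.1 N down at 1.05 m → arm 1.05 m, τ = 304.1 × 1.05 = 319.3 N·m clockwise.
Potted plant: 10 × 9.81 = 98.1 N down at 1.2 m → arm 1.2 m, τ = 98.1 × 1.2 = 117.7 N·m clockwise.
Total clockwise load moment = 437 N·m.
The cable tension T acts at 2.1 m; only its component perpendicular to the beam, T sinθ, produces torque. sinθ = h/√(h²+d²) = 2.1/√(2.1²+2.1²) = 0.7071.
For rotational equilibrium, T × 2.1 × 0.7071 = 437, so T = 437 / 1.485 = 294 N.

T ≈ 294 N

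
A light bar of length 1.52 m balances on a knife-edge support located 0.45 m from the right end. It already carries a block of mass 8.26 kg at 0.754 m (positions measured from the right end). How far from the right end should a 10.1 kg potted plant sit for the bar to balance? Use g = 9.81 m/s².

x ≈ 0.201 m from the right end

Take moments about the knife-edge support (at 0.45 m from the right end).
Block: 8.26 × 9.81 = 81.03 N down at 0.754 m → arm 0.304 m, τ = 81.03 × 0.304 = 24.63 N·m counterclockwise.
Net moment of existing loads = 24.63 N·m counterclockwise.
The potted plant weighs 10.1 × 9.81 = 99.08 N and must supply an equal clockwise moment, so its lever arm about the knife-edge support is 24.63 / 99.08 = 0.249 m.
That puts it at 0.45 − 0.249 = 0.201 m from the right end.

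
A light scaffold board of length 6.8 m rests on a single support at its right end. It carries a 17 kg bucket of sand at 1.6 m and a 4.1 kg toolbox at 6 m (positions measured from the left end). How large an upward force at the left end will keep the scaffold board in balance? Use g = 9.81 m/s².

Choose the right end as the axis so the unknown pivot reaction has zero arm there.
Bucket of sand: 17 × 9.81 = 166.8 N down at 1.6 m → arm 5.2 m, τ = 166.8 × 5.2 = 867.4 N·m counterclockwise.
Toolbox: 4.1 × 9.81 = 40.22 N down at 6 m → arm 0.8 m, τ = 40.22 × 0.8 = 32.18 N·m counterclockwise.
Net moment of the loads = 899.6 N·m counterclockwise.
The upward force F acts at the left end, arm 6.8 m, giving F × 6.8 clockwise.
Setting net torque to zero: F × 6.8 = 899.6 → F = 899.6 / 6.8 = 132 N.

F ≈ 132 N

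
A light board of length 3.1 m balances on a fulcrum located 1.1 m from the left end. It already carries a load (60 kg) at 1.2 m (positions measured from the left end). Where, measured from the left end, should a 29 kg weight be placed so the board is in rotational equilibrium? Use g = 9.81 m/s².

Sum moments about the fulcrum (at 1.1 m from the left end) (the support reaction has zero arm there).
Load: 60 × 9.81 = 588.6 N down at 1.2 m → arm 0.1 m, τ = 588.6 × 0.1 = 58.86 N·m clockwise.
Net moment of existing loads = 58.86 N·m clockwise.
The weight weighs 29 × 9.81 = 284.5 N and must supply an equal counterclockwise moment, so its lever arm about the fulcrum is 58.86 / 284.5 = 0.207 m.
That puts it at 1.1 − 0.207 = 0.893 m from the left end.

x ≈ 0.893 m from the left end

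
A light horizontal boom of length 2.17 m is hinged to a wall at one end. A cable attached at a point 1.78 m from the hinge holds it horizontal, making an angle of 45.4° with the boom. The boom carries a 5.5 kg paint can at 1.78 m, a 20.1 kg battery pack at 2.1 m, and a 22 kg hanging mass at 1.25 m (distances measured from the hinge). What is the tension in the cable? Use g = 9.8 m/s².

T ≈ 615 N

Take moments about the hinge.
Paint can: 5.5 × 9.8 = 53.9 N down at 1.78 m → arm 1.78 m, τ = 53.9 × 1.78 = 95.94 N·m clockwise.
Battery pack: 20.1 × 9.8 = 197 N down at 2.1 m → arm 2.1 m, τ = 197 × 2.1 = 413.7 N·m clockwise.
Hanging mass: 22 × 9.8 = 215.6 N down at 1.25 m → arm 1.25 m, τ = 215.6 × 1.25 = 269.5 N·m clockwise.
Total clockwise load moment = 779.1 N·m.
The cable tension T acts at 1.78 m; only its component perpendicular to the boom, T sinθ, produces torque. sin 45.4° = 0.712.
Balancing moments: T × 1.78 × 0.712 = 779.1, giving T = 779.1 / 1.267 = 615 N.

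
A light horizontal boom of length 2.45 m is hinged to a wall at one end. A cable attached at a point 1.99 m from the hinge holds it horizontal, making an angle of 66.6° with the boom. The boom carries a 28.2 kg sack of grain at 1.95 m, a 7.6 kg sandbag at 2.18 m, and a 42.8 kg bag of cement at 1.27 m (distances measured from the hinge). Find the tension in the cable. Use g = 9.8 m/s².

About the hinge:
Sack of grain: 28.2 × 9.8 = 276.4 N down at 1.95 m → arm 1.95 m, τ = 276.4 × 1.95 = 539 N·m clockwise.
Sandbag: 7.6 × 9.8 = 74.48 N down at 2.18 m → arm 2.18 m, τ = 74.48 × 2.18 = 162.4 N·m clockwise.
Bag of cement: 42.8 × 9.8 = 419.4 N down at 1.27 m → arm 1.27 m, τ = 419.4 × 1.27 = 532.6 N·m clockwise.
Total clockwise load moment = 1234 N·m.
The cable tension T acts at 1.99 m; only its component perpendicular to the boom, T sinθ, produces torque. sin 66.6° = 0.9178.
For rotational equilibrium, T × 1.99 × 0.9178 = 1234, so T = 1234 / 1.826 = 676 N.

T ≈ 676 N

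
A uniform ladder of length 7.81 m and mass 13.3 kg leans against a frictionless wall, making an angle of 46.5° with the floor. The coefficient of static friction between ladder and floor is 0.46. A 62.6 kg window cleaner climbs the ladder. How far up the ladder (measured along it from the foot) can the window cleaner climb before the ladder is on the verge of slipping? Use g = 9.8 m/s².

Taking torques about the foot of the ladder:
Ladder weight 13.3×9.8 = 130.3 N acts at 3.905 m along the ladder; its horizontal arm is 3.905·cos46.5° = 2.688 m → τ = 350.2 N·m clockwise.
Window cleaner weight 62.6×9.8 = 613.5 N at distance d → arm d·cos46.5° → τ = 613.5·d·0.6884 clockwise.
Wall normal N at the top has arm L sinθ = 5.665 m counterclockwise, so Στ = 0 gives N·5.665 = 350.2 + 422.3·d.
ΣFy = 0 ⇒ N_floor = 743.8 N, so the maximum friction is μ_s·N_floor = 0.46×743.8 = 342.1 N. ΣFx = 0 ⇒ N_wall = f, so at the slipping point N = 342.1 N.
Substituting: 342.1×5.665 = 350.2 + 422.3·d ⇒ d = (1938 − 350.2) / 422.3 = 3.76 m.

d ≈ 3.76 m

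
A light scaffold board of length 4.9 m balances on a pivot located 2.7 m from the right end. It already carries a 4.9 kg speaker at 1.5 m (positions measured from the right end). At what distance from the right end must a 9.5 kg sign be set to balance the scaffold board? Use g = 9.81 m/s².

x ≈ 3.32 m from the right end

About the pivot (at 2.7 m from the right end):
Speaker: 4.9 × 9.81 = 48.07 N down at 1.5 m → arm 1.2 m, τ = 48.07 × 1.2 = 57.68 N·m clockwise.
Net moment of existing loads = 57.68 N·m clockwise.
The sign weighs 9.5 × 9.81 = 93.2 N and must supply an equal counterclockwise moment, so its lever arm about the pivot is 57.68 / 93.2 = 0.619 m.
That puts it at 2.7 + 0.619 = 3.32 m from the right end.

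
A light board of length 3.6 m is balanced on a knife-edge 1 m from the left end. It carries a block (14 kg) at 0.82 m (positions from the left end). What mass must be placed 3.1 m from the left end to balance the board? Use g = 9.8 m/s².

m ≈ 1.2 kg

Choose the knife-edge (at 1 m from the left end) as the axis so the support reaction has zero arm there.
Block: 14 × 9.8 = 137.2 N down at 0.82 m → arm 0.18 m, τ = 137.2 × 0.18 = 24.7 N·m counterclockwise.
Net moment of known loads = 24.7 N·m counterclockwise.
An unknown mass m at 3.1 m has arm 2.1 m; its moment is m·g·2.1 clockwise.
Setting net torque to zero: m × 9.8 × 2.1 = 24.7 → m = 24.7 / (9.8 × 2.1) = 1.2 kg.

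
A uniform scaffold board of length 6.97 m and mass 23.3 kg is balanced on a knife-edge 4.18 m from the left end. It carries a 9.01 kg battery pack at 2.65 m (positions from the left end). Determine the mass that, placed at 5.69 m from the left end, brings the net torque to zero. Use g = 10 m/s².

m ≈ 19.9 kg

Sum moments about the knife-edge (at 4.18 m from the left end) (the support reaction has zero arm there).
Beam weight: 23.3 × 10 = 233 N down at 3.485 m → arm 0.695 m, τ = 233 × 0.695 = 161.9 N·m counterclockwise.
Battery pack: 9.01 × 10 = 90.1 N down at 2.65 m → arm 1.53 m, τ = 90.1 × 1.53 = 137.9 N·m counterclockwise.
Net moment of known loads = 299.8 N·m counterclockwise.
An unknown mass m at 5.69 m has arm 1.51 m; its moment is m·g·1.51 clockwise.
For rotational equilibrium, m × 10 × 1.51 = 299.8, so m = 299.8 / (10 × 1.51) = 19.9 kg.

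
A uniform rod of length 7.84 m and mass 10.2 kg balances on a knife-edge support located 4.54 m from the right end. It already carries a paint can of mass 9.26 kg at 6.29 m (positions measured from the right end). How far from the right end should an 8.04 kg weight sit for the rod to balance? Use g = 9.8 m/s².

x ≈ 3.31 m from the right end

Taking torques about the knife-edge support (at 4.54 m from the right end):
Beam weight: 10.2 × 9.8 = 99.96 N down at 3.92 m → arm 0.62 m, τ = 99.96 × 0.62 = 61.98 N·m clockwise.
Paint can: 9.26 × 9.8 = 90.75 N down at 6.29 m → arm 1.75 m, τ = 90.75 × 1.75 = 158.8 N·m counterclockwise.
Net moment of existing loads = 96.82 N·m counterclockwise.
The weight weighs 8.04 × 9.8 = 78.79 N and must supply an equal clockwise moment, so its lever arm about the knife-edge support is 96.82 / 78.79 = 1.23 m.
That puts it at 4.54 − 1.23 = 3.31 m from the right end.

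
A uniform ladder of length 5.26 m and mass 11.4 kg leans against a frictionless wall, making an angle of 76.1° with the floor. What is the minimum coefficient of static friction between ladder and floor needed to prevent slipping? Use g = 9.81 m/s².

μ_min ≈ 0.124

Taking torques about the foot of the ladder:
Ladder weight 11.4×9.81 = 111.8 N acts at 2.63 m along the ladder; its horizontal arm is 2.63·cos76.1° = 0.6318 m → τ = 70.64 N·m clockwise.
Wall normal N acts horizontally at the top; its moment arm is the height L sinθ = 5.26·sin76.1° = 5.106 m, counterclockwise.
Στ = 0 ⇒ N × 5.106 = 70.64 ⇒ N = 13.83 N.
ΣFx = 0 ⇒ f = N_wall = 13.83 N. ΣFy = 0 ⇒ N_floor = 111.8 N.
μ_min = f / N_floor = 13.83 / 111.8 = 0.124.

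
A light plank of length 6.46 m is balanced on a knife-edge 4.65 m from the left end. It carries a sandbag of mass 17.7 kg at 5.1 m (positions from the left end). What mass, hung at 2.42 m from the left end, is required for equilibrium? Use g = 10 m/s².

Choose the knife-edge (at 4.65 m from the left end) as the axis so the support reaction has zero arm there.
Sandbag: 17.7 × 10 = 177 N down at 5.1 m → arm 0.45 m, τ = 177 × 0.45 = 79.65 N·m clockwise.
Net moment of known loads = 79.65 N·m clockwise.
An unknown mass m at 2.42 m has arm 2.23 m; its moment is m·g·2.23 counterclockwise.
Setting net torque to zero: m × 10 × 2.23 = 79.65 → m = 79.65 / (10 × 2.23) = 3.57 kg.

m ≈ 3.57 kg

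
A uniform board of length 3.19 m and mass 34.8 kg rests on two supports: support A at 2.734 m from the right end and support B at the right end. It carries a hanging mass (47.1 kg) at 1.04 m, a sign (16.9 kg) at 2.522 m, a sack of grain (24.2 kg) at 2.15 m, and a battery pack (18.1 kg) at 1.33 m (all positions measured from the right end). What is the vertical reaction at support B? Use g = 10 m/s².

Choose support A as the axis so its reaction then has zero moment arm.
Beam weight: 34.8 × 10 = 348 N down at 1.595 m → arm 1.139 m, τ = 348 × 1.139 = 396.4 N·m clockwise.
Hanging mass: 47.1 × 10 = 471 N down at 1.04 m → arm 1.694 m, τ = 471 × 1.694 = 797.9 N·m clockwise.
Sign: 16.9 × 10 = 169 N down at 2.522 m → arm 0.212 m, τ = 169 × 0.212 = 35.83 N·m clockwise.
Sack of grain: 24.2 × 10 = 242 N down at 2.15 m → arm 0.584 m, τ = 242 × 0.584 = 141.3 N·m clockwise.
Battery pack: 18.1 × 10 = 181 N down at 1.33 m → arm 1.404 m, τ = 181 × 1.404 = 254.1 N·m clockwise.
Net load moment about support A = 1626 N·m clockwise.
Reaction R at support B is upward at 0 m, arm 2.734 m → moment R × 2.734 counterclockwise.
For rotational equilibrium, R × 2.734 = 1626, so R = 595 N.

R_B ≈ 595 N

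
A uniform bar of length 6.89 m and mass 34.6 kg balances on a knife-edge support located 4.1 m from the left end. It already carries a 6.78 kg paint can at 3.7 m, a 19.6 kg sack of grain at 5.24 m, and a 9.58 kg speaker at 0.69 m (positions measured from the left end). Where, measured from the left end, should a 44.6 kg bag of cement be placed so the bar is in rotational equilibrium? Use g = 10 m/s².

About the knife-edge support (at 4.1 m from the left end):
Beam weight: 34.6 × 10 = 346 N down at 3.445 m → arm 0.655 m, τ = 346 × 0.655 = 226.6 N·m counterclockwise.
Paint can: 6.78 × 10 = 67.8 N down at 3.7 m → arm 0.4 m, τ = 67.8 × 0.4 = 27.12 N·m counterclockwise.
Sack of grain: 19.6 × 10 = 196 N down at 5.24 m → arm 1.14 m, τ = 196 × 1.14 = 223.4 N·m clockwise.
Speaker: 9.58 × 10 = 95.8 N down at 0.69 m → arm 3.41 m, τ = 95.8 × 3.41 = 326.7 N·m counterclockwise.
Net moment of existing loads = 357 N·m counterclockwise.
The bag of cement weighs 44.6 × 10 = 446 N and must supply an equal clockwise moment, so its lever arm about the knife-edge support is 357 / 446 = 0.8 m.
That puts it at 4.1 + 0.8 = 4.9 m from the left end.

x ≈ 4.9 m from the left end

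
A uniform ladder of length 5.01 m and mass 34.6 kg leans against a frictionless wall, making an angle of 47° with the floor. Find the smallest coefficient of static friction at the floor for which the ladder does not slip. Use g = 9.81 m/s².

μ_min ≈ 0.466

Sum moments about the foot of the ladder (the floor normal and friction both act there and drop out).
Ladder weight 34.6×9.81 = 339.4 N acts at 2.505 m along the ladder; its horizontal arm is 2.505·cos47° = 1.708 m → τ = 579.7 N·m clockwise.
Wall normal N acts horizontally at the top; its moment arm is the height L sinθ = 5.01·sin47° = 3.664 m, counterclockwise.
Setting net torque to zero: N × 3.664 = 579.7 → N = 158.2 N.
ΣFx = 0 ⇒ f = N_wall = 158.2 N. ΣFy = 0 ⇒ N_floor = 339.4 N.
μ_min = f / N_floor = 158.2 / 339.4 = 0.466.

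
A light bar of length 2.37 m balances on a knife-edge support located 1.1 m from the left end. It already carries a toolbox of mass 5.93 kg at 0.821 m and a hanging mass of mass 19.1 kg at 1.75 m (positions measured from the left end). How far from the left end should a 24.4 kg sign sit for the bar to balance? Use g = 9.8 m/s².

x ≈ 0.659 m from the left end

About the knife-edge support (at 1.1 m from the left end):
Toolbox: 5.93 × 9.8 = 58.11 N down at 0.821 m → arm 0.279 m, τ = 58.11 × 0.279 = 16.21 N·m counterclockwise.
Hanging mass: 19.1 × 9.8 = 187.2 N down at 1.75 m → arm 0.65 m, τ = 187.2 × 0.65 = 121.7 N·m clockwise.
Net moment of existing loads = 105.5 N·m clockwise.
The sign weighs 24.4 × 9.8 = 239.1 N and must supply an equal counterclockwise moment, so its lever arm about the knife-edge support is 105.5 / 239.1 = 0.441 m.
That puts it at 1.1 − 0.441 = 0.659 m from the left end.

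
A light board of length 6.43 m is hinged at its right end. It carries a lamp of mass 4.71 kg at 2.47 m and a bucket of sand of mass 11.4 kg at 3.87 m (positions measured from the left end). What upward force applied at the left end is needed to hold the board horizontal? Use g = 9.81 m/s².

Sum moments about the right end (the unknown pivot reaction has zero arm there).
Lamp: 4.71 × 9.81 = 46.21 N down at 2.47 m → arm 3.96 m, τ = 46.21 × 3.96 = 183 N·m counterclockwise.
Bucket of sand: 11.4 × 9.81 = 111.8 N down at 3.87 m → arm 2.56 m, τ = 111.8 × 2.56 = 286.2 N·m counterclockwise.
Net moment of the loads = 469.2 N·m counterclockwise.
The upward force F acts at the left end, arm 6.43 m, giving F × 6.43 clockwise.
Στ = 0 ⇒ F × 6.43 = 469.2 ⇒ F = 469.2 / 6.43 = 73 N.

F ≈ 73 N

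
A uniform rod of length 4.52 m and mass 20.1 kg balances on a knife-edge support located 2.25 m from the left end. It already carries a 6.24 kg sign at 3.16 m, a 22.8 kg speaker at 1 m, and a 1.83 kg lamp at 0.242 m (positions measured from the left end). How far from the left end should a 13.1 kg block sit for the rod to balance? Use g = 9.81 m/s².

Choose the knife-edge support (at 2.25 m from the left end) as the axis so the support reaction has zero arm there.
Beam weight: 20.1 × 9.81 = 197.2 N down at 2.26 m → arm 0.01 m, τ = 197.2 × 0.01 = 1.972 N·m clockwise.
Sign: 6.24 × 9.81 = 61.21 N down at 3.16 m → arm 0.91 m, τ = 61.21 × 0.91 = 55.7 N·m clockwise.
Speaker: 22.8 × 9.81 = 223.7 N down at 1 m → arm 1.25 m, τ = 223.7 × 1.25 = 279.6 N·m counterclockwise.
Lamp: 1.83 × 9.81 = 17.95 N down at 0.242 m → arm 2.008 m, τ = 17.95 × 2.008 = 36.04 N·m counterclockwise.
Net moment of existing loads = 258 N·m counterclockwise.
The block weighs 13.1 × 9.81 = 128.5 N and must supply an equal clockwise moment, so its lever arm about the knife-edge support is 258 / 128.5 = 2.01 m.
That puts it at 2.25 + 2.01 = 4.26 m from the left end.

x ≈ 4.26 m from the left end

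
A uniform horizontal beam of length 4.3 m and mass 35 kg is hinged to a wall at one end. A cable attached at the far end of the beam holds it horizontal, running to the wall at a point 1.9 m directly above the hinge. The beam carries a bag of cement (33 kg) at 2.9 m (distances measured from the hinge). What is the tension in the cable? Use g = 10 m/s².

Take moments about the hinge.
Beam weight: 35 × 10 = 350 N down at 2.15 m → arm 2.15 m, τ = 350 × 2.15 = 752.5 N·m clockwise.
Bag of cement: 33 × 10 = 330 N down at 2.9 m → arm 2.9 m, τ = 330 × 2.9 = 957 N·m clockwise.
Total clockwise load moment = 1710 N·m.
The cable tension T acts at 4.3 m; only its component perpendicular to the beam, T sinθ, produces torque. sinθ = h/√(h²+d²) = 1.9/√(1.9²+4.3²) = 0.4042.
Στ = 0 ⇒ T × 4.3 × 0.4042 = 1710 ⇒ T = 1710 / 1.738 = 984 N.

T ≈ 984 N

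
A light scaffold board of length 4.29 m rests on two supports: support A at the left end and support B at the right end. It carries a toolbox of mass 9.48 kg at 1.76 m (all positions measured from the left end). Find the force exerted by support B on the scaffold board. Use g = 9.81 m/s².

R_B ≈ 38.2 N

About support A:
Toolbox: 9.48 × 9.81 = 93 N down at 1.76 m → arm 1.76 m, τ = 93 × 1.76 = 163.7 N·m clockwise.
Net load moment about support A = 163.7 N·m clockwise.
Reaction R at support B is upward at 4.29 m, arm 4.29 m → moment R × 4.29 counterclockwise.
For rotational equilibrium, R × 4.29 = 163.7, so R = 38.2 N.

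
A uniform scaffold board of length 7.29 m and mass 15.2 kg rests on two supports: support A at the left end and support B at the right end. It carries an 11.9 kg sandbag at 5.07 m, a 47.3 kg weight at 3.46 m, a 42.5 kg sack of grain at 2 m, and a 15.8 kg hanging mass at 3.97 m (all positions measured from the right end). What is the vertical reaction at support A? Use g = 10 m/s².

R_A ≈ 586 N

About support B:
Beam weight: 15.2 × 10 = 152 N down at 3.645 m → arm 3.645 m, τ = 152 × 3.645 = 554 N·m counterclockwise.
Sandbag: 11.9 × 10 = 119 N down at 5.07 m → arm 5.07 m, τ = 119 × 5.07 = 603.3 N·m counterclockwise.
Weight: 47.3 × 10 = 473 N down at 3.46 m → arm 3.46 m, τ = 473 × 3.46 = 1637 N·m counterclockwise.
Sack of grain: 42.5 × 10 = 425 N down at 2 m → arm 2 m, τ = 425 × 2 = 850 N·m counterclockwise.
Hanging mass: 15.8 × 10 = 158 N down at 3.97 m → arm 3.97 m, τ = 158 × 3.97 = 627.3 N·m counterclockwise.
Net load moment about support B = 4272 N·m counterclockwise.
Reaction R at support A is upward at 7.29 m, arm 7.29 m → moment R × 7.29 clockwise.
Στ = 0 ⇒ R × 7.29 = 4272 ⇒ R = 586 N.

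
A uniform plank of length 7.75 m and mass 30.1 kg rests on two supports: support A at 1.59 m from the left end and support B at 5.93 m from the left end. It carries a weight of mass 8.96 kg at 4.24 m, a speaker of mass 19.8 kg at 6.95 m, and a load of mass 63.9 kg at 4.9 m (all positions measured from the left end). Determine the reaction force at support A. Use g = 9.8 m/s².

Take moments about support B.
Beam weight: 30.1 × 9.8 = 295 N down at 3.875 m → arm 2.055 m, τ = 295 × 2.055 = 606.2 N·m counterclockwise.
Weight: 8.96 × 9.8 = 87.81 N down at 4.24 m → arm 1.69 m, τ = 87.81 × 1.69 = 148.4 N·m counterclockwise.
Speaker: 19.8 × 9.8 = 194 N down at 6.95 m → arm 1.02 m, τ = 194 × 1.02 = 197.9 N·m clockwise.
Load: 63.9 × 9.8 = 626.2 N down at 4.9 m → arm 1.03 m, τ = 626.2 × 1.03 = 645 N·m counterclockwise.
Net load moment about support B = 1202 N·m counterclockwise.
Reaction R at support A is upward at 1.59 m, arm 4.34 m → moment R × 4.34 clockwise.
Setting net torque to zero: R × 4.34 = 1202 → R = 277 N.

R_A ≈ 277 N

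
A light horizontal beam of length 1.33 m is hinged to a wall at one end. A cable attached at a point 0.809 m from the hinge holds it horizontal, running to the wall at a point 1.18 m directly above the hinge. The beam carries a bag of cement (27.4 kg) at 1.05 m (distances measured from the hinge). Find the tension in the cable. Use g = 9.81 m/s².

About the hinge:
Bag of cement: 27.4 × 9.81 = 268.8 N down at 1.05 m → arm 1.05 m, τ = 268.8 × 1.05 = 282.2 N·m clockwise.
Total clockwise load moment = 282.2 N·m.
The cable tension T acts at 0.809 m; only its component perpendicular to the beam, T sinθ, produces torque. sinθ = h/√(h²+d²) = 1.18/√(1.18²+0.809²) = 0.8248.
Στ = 0 ⇒ T × 0.809 × 0.8248 = 282.2 ⇒ T = 282.2 / 0.6673 = 423 N.

T ≈ 423 N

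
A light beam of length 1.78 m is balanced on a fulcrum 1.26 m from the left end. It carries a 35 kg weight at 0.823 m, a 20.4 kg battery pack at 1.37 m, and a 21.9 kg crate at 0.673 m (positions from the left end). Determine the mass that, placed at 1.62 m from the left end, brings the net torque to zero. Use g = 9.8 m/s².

Take moments about the fulcrum (at 1.26 m from the left end).
Weight: 35 × 9.8 = 343 N down at 0.823 m → arm 0.437 m, τ = 343 × 0.437 = 149.9 N·m counterclockwise.
Battery pack: 20.4 × 9.8 = 199.9 N down at 1.37 m → arm 0.11 m, τ = 199.9 × 0.11 = 21.99 N·m clockwise.
Crate: 21.9 × 9.8 = 214.6 N down at 0.673 m → arm 0.587 m, τ = 214.6 × 0.587 = 126 N·m counterclockwise.
Net moment of known loads = 253.9 N·m counterclockwise.
An unknown mass m at 1.62 m has arm 0.36 m; its moment is m·g·0.36 clockwise.
Setting net torque to zero: m × 9.8 × 0.36 = 253.9 → m = 253.9 / (9.8 × 0.36) = 72 kg.

m ≈ 72 kg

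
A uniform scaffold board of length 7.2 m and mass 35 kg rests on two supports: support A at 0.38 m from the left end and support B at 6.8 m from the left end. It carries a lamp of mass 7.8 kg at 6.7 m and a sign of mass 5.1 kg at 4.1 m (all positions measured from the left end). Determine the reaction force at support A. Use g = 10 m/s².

Taking torques about support B:
Beam weight: 35 × 10 = 350 N down at 3.6 m → arm 3.2 m, τ = 350 × 3.2 = 1120 N·m counterclockwise.
Lamp: 7.8 × 10 = 78 N down at 6.7 m → arm 0.1 m, τ = 78 × 0.1 = 7.8 N·m counterclockwise.
Sign: 5.1 × 10 = 51 N down at 4.1 m → arm 2.7 m, τ = 51 × 2.7 = 137.7 N·m counterclockwise.
Net load moment about support B = 1266 N·m counterclockwise.
Reaction R at support A is upward at 0.38 m, arm 6.42 m → moment R × 6.42 clockwise.
Setting net torque to zero: R × 6.42 = 1266 → R = 197 N.

R_A ≈ 197 N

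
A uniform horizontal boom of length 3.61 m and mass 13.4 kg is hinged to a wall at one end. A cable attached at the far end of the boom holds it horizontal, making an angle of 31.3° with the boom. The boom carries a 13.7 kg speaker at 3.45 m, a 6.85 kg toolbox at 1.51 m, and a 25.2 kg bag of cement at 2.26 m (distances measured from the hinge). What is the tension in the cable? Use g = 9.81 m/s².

T ≈ 726 N

Choose the hinge as the axis so the unknown hinge reaction has zero arm there.
Beam weight: 13.4 × 9.81 = 131.5 N down at 1.805 m → arm 1.805 m, τ = 131.5 × 1.805 = 237.4 N·m clockwise.
Speaker: 13.7 × 9.81 = 134.4 N down at 3.45 m → arm 3.45 m, τ = 134.4 × 3.45 = 463.7 N·m clockwise.
Toolbox: 6.85 × 9.81 = 67.2 N down at 1.51 m → arm 1.51 m, τ = 67.2 × 1.51 = 101.5 N·m clockwise.
Bag of cement: 25.2 × 9.81 = 247.2 N down at 2.26 m → arm 2.26 m, τ = 247.2 × 2.26 = 558.7 N·m clockwise.
Total clockwise load moment = 1361 N·m.
The cable tension T acts at 3.61 m; only its component perpendicular to the boom, T sinθ, produces torque. sin 31.3° = 0.5195.
Balancing moments: T × 3.61 × 0.5195 = 1361, giving T = 1361 / 1.875 = 726 N.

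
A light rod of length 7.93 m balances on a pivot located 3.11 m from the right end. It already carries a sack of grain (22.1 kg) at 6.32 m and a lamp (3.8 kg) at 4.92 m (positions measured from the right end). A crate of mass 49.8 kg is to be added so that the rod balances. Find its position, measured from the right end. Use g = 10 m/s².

x ≈ 1.55 m from the right end

Sum moments about the pivot (at 3.11 m from the right end) (the support reaction has zero arm there).
Sack of grain: 22.1 × 10 = 221 N down at 6.32 m → arm 3.21 m, τ = 221 × 3.21 = 709.4 N·m counterclockwise.
Lamp: 3.8 × 10 = 38 N down at 4.92 m → arm 1.81 m, τ = 38 × 1.81 = 68.78 N·m counterclockwise.
Net moment of existing loads = 778.2 N·m counterclockwise.
The crate weighs 49.8 × 10 = 498 N and must supply an equal clockwise moment, so its lever arm about the pivot is 778.2 / 498 = 1.56 m.
That puts it at 3.11 − 1.56 = 1.55 m from the right end.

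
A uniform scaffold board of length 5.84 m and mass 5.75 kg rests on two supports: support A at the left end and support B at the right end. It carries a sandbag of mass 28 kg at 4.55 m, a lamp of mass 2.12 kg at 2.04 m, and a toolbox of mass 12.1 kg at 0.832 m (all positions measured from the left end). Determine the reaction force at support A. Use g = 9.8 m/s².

R_A ≈ 204 N

Take moments about support B.
Beam weight: 5.75 × 9.8 = 56.35 N down at 2.92 m → arm 2.92 m, τ = 56.35 × 2.92 = 164.5 N·m counterclockwise.
Sandbag: 28 × 9.8 = 274.4 N down at 4.55 m → arm 1.29 m, τ = 274.4 × 1.29 = 354 N·m counterclockwise.
Lamp: 2.12 × 9.8 = 20.78 N down at 2.04 m → arm 3.8 m, τ = 20.78 × 3.8 = 78.96 N·m counterclockwise.
Toolbox: 12.1 × 9.8 = 118.6 N down at 0.832 m → arm 5.008 m, τ = 118.6 × 5.008 = 593.9 N·m counterclockwise.
Net load moment about support B = 1191 N·m counterclockwise.
Reaction R at support A is upward at 0 m, arm 5.84 m → moment R × 5.84 clockwise.
Setting net torque to zero: R × 5.84 = 1191 → R = 204 N.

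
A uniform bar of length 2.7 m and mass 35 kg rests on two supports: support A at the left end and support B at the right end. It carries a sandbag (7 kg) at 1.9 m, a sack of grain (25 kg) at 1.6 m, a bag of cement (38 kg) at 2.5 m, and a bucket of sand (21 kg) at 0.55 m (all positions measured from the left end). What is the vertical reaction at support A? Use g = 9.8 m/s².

R_A ≈ 483 N

Taking torques about support B:
Beam weight: 35 × 9.8 = 343 N down at 1.35 m → arm 1.35 m, τ = 343 × 1.35 = 463.1 N·m counterclockwise.
Sandbag: 7 × 9.8 = 68.6 N down at 1.9 m → arm 0.8 m, τ = 68.6 × 0.8 = 54.88 N·m counterclockwise.
Sack of grain: 25 × 9.8 = 245 N down at 1.6 m → arm 1.1 m, τ = 245 × 1.1 = 269.5 N·m counterclockwise.
Bag of cement: 38 × 9.8 = 372.4 N down at 2.5 m → arm 0.2 m, τ = 372.4 × 0.2 = 74.48 N·m counterclockwise.
Bucket of sand: 21 × 9.8 = 205.8 N down at 0.55 m → arm 2.15 m, τ = 205.8 × 2.15 = 442.5 N·m counterclockwise.
Net load moment about support B = 1304 N·m counterclockwise.
Reaction R at support A is upward at 0 m, arm 2.7 m → moment R × 2.7 clockwise.
Setting net torque to zero: R × 2.7 = 1304 → R = 483 N.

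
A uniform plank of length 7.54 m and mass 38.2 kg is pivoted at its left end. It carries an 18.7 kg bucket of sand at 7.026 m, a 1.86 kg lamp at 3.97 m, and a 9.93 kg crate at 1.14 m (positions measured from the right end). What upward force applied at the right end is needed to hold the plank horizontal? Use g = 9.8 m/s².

F ≈ 291 N

Take moments about the left end.
Beam weight: 38.2 × 9.8 = 374.4 N down at 3.77 m → arm 3.77 m, τ = 374.4 × 3.77 = 1411 N·m clockwise.
Bucket of sand: 18.7 × 9.8 = 183.3 N down at 7.026 m → arm 0.514 m, τ = 183.3 × 0.514 = 94.22 N·m clockwise.
Lamp: 1.86 × 9.8 = 18.23 N down at 3.97 m → arm 3.57 m, τ = 18.23 × 3.57 = 65.08 N·m clockwise.
Crate: 9.93 × 9.8 = 97.31 N down at 1.14 m → arm 6.4 m, τ = 97.31 × 6.4 = 622.8 N·m clockwise.
Net moment of the loads = 2193 N·m clockwise.
The upward force F acts at the right end, arm 7.54 m, giving F × 7.54 counterclockwise.
Balancing moments: F × 7.54 = 2193, giving F = 2193 / 7.54 = 291 N.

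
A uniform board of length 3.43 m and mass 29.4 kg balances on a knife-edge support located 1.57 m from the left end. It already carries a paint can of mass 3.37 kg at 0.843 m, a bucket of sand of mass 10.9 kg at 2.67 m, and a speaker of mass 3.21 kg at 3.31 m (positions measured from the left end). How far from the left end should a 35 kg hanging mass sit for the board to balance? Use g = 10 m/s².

x ≈ 1.02 m from the left end

Take moments about the knife-edge support (at 1.57 m from the left end).
Beam weight: 29.4 × 10 = 294 N down at 1.715 m → arm 0.145 m, τ = 294 × 0.145 = 42.63 N·m clockwise.
Paint can: 3.37 × 10 = 33.7 N down at 0.843 m → arm 0.727 m, τ = 33.7 × 0.727 = 24.5 N·m counterclockwise.
Bucket of sand: 10.9 × 10 = 109 N down at 2.67 m → arm 1.1 m, τ = 109 × 1.1 = 119.9 N·m clockwise.
Speaker: 3.21 × 10 = 32.1 N down at 3.31 m → arm 1.74 m, τ = 32.1 × 1.74 = 55.85 N·m clockwise.
Net moment of existing loads = 193.9 N·m clockwise.
The hanging mass weighs 35 × 10 = 350 N and must supply an equal counterclockwise moment, so its lever arm about the knife-edge support is 193.9 / 350 = 0.554 m.
That puts it at 1.57 − 0.554 = 1.02 m from the left end.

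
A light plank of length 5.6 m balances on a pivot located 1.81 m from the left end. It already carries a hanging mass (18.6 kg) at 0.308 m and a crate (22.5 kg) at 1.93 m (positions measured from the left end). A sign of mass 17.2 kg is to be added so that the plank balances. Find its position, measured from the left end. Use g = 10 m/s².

x ≈ 3.28 m from the left end

Sum moments about the pivot (at 1.81 m from the left end) (the support reaction has zero arm there).
Hanging mass: 18.6 × 10 = 186 N down at 0.308 m → arm 1.502 m, τ = 186 × 1.502 = 279.4 N·m counterclockwise.
Crate: 22.5 × 10 = 225 N down at 1.93 m → arm 0.12 m, τ = 225 × 0.12 = 27 N·m clockwise.
Net moment of existing loads = 252.4 N·m counterclockwise.
The sign weighs 17.2 × 10 = 172 N and must supply an equal clockwise moment, so its lever arm about the pivot is 252.4 / 172 = 1.47 m.
That puts it at 1.81 + 1.47 = 3.28 m from the left end.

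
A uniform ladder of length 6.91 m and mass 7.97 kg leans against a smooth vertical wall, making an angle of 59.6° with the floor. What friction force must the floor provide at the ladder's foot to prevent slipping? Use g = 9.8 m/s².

Choose the foot of the ladder as the axis so the floor normal and friction both act there and drop out.
Ladder weight 7.97×9.8 = 78.11 N acts at 3.455 m along the ladder; its horizontal arm is 3.455·cos59.6° = 1.748 m → τ = 136.5 N·m clockwise.
Wall normal N acts horizontally at the top; its moment arm is the height L sinθ = 6.91·sin59.6° = 5.96 m, counterclockwise.
Balancing moments: N × 5.96 = 136.5, giving N = 22.9 N.
ΣFx = 0: friction at the foot balances the wall's push, so f = N_wall = 22.9 N.

f ≈ 22.9 N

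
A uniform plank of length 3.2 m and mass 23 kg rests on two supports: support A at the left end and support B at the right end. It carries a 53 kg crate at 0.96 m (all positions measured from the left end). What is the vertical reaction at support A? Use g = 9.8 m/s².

R_A ≈ 476 N

Sum moments about support B (its reaction then has zero moment arm).
Beam weight: 23 × 9.8 = 225.4 N down at 1.6 m → arm 1.6 m, τ = 225.4 × 1.6 = 360.6 N·m counterclockwise.
Crate: 53 × 9.8 = 519.4 N down at 0.96 m → arm 2.24 m, τ = 519.4 × 2.24 = 1163 N·m counterclockwise.
Net load moment about support B = 1524 N·m counterclockwise.
Reaction R at support A is upward at 0 m, arm 3.2 m → moment R × 3.2 clockwise.
For rotational equilibrium, R × 3.2 = 1524, so R = 476 N.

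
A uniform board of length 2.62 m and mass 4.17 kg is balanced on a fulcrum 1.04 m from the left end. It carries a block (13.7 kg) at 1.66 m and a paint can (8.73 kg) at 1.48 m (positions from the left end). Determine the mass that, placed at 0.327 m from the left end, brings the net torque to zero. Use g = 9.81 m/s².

m ≈ 18.9 kg

About the fulcrum (at 1.04 m from the left end):
Beam weight: 4.17 × 9.81 = 40.91 N down at 1.31 m → arm 0.27 m, τ = 40.91 × 0.27 = 11.05 N·m clockwise.
Block: 13.7 × 9.81 = 134.4 N down at 1.66 m → arm 0.62 m, τ = 134.4 × 0.62 = 83.33 N·m clockwise.
Paint can: 8.73 × 9.81 = 85.64 N down at 1.48 m → arm 0.44 m, τ = 85.64 × 0.44 = 37.68 N·m clockwise.
Net moment of known loads = 132.1 N·m clockwise.
An unknown mass m at 0.327 m has arm 0.713 m; its moment is m·g·0.713 counterclockwise.
Στ = 0 ⇒ m × 9.81 × 0.713 = 132.1 ⇒ m = 132.1 / (9.81 × 0.713) = 18.9 kg.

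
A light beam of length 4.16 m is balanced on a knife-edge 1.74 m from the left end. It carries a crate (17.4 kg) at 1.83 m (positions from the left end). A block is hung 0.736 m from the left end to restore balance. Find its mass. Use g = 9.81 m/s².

Take moments about the knife-edge (at 1.74 m from the left end).
Crate: 17.4 × 9.81 = 170.7 N down at 1.83 m → arm 0.09 m, τ = 170.7 × 0.09 = 15.36 N·m clockwise.
Net moment of known loads = 15.36 N·m clockwise.
An unknown mass m at 0.736 m has arm 1.004 m; its moment is m·g·1.004 counterclockwise.
Setting net torque to zero: m × 9.81 × 1.004 = 15.36 → m = 15.36 / (9.81 × 1.004) = 1.56 kg.

m ≈ 1.56 kg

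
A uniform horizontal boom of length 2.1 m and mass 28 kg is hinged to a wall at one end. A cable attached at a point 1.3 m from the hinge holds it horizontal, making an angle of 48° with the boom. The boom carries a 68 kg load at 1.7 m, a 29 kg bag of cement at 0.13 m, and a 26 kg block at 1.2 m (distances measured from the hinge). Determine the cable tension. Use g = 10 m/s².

About the hinge:
Beam weight: 28 × 10 = 280 N down at 1.05 m → arm 1.05 m, τ = 280 × 1.05 = 294 N·m clockwise.
Load: 68 × 10 = 680 N down at 1.7 m → arm 1.7 m, τ = 680 × 1.7 = 1156 N·m clockwise.
Bag of cement: 29 × 10 = 290 N down at 0.13 m → arm 0.13 m, τ = 290 × 0.13 = 37.7 N·m clockwise.
Block: 26 × 10 = 260 N down at 1.2 m → arm 1.2 m, τ = 260 × 1.2 = 312 N·m clockwise.
Total clockwise load moment = 1800 N·m.
The cable tension T acts at 1.3 m; only its component perpendicular to the boom, T sinθ, produces torque. sin 48° = 0.7431.
Στ = 0 ⇒ T × 1.3 × 0.7431 = 1800 ⇒ T = 1800 / 0.966 = 1860 N.

T ≈ 1860 N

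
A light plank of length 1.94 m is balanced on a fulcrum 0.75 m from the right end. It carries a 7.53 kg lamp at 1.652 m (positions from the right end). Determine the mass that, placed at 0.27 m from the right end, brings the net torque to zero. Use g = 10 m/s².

Taking torques about the fulcrum (at 0.75 m from the right end):
Lamp: 7.53 × 10 = 75.3 N down at 1.652 m → arm 0.902 m, τ = 75.3 × 0.902 = 67.92 N·m counterclockwise.
Net moment of known loads = 67.92 N·m counterclockwise.
An unknown mass m at 0.27 m has arm 0.48 m; its moment is m·g·0.48 clockwise.
Balancing moments: m × 10 × 0.48 = 67.92, giving m = 67.92 / (10 × 0.48) = 14.2 kg.

m ≈ 14.2 kg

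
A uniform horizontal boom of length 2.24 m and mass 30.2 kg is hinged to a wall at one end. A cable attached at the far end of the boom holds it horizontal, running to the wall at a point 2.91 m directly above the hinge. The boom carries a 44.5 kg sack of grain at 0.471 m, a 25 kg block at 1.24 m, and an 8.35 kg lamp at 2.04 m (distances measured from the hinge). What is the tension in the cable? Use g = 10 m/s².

T ≈ 579 N

Choose the hinge as the axis so the unknown hinge reaction has zero arm there.
Beam weight: 30.2 × 10 = 302 N down at 1.12 m → arm 1.12 m, τ = 302 × 1.12 = 338.2 N·m clockwise.
Sack of grain: 44.5 × 10 = 445 N down at 0.471 m → arm 0.471 m, τ = 445 × 0.471 = 209.6 N·m clockwise.
Block: 25 × 10 = 250 N down at 1.24 m → arm 1.24 m, τ = 250 × 1.24 = 310 N·m clockwise.
Lamp: 8.35 × 10 = 83.5 N down at 2.04 m → arm 2.04 m, τ = 83.5 × 2.04 = 170.3 N·m clockwise.
Total clockwise load moment = 1028 N·m.
The cable tension T acts at 2.24 m; only its component perpendicular to the boom, T sinθ, produces torque. sinθ = h/√(h²+d²) = 2.91/√(2.91²+2.24²) = 0.7924.
Setting net torque to zero: T × 2.24 × 0.7924 = 1028 → T = 1028 / 1.775 = 579 N.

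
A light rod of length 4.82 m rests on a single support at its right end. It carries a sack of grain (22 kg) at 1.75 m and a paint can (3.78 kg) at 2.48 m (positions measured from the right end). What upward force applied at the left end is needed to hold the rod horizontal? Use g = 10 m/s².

F ≈ 99.3 N

Sum moments about the right end (the unknown pivot reaction has zero arm there).
Sack of grain: 22 × 10 = 220 N down at 1.75 m → arm 1.75 m, τ = 220 × 1.75 = 385 N·m counterclockwise.
Paint can: 3.78 × 10 = 37.8 N down at 2.48 m → arm 2.48 m, τ = 37.8 × 2.48 = 93.74 N·m counterclockwise.
Net moment of the loads = 478.7 N·m counterclockwise.
The upward force F acts at the left end, arm 4.82 m, giving F × 4.82 clockwise.
Setting net torque to zero: F × 4.82 = 478.7 → F = 478.7 / 4.82 = 99.3 N.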